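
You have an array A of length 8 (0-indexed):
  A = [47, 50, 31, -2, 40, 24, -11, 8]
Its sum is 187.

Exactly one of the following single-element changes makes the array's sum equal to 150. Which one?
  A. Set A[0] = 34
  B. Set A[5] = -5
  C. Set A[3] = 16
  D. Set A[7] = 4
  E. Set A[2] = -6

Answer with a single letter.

Answer: E

Derivation:
Option A: A[0] 47->34, delta=-13, new_sum=187+(-13)=174
Option B: A[5] 24->-5, delta=-29, new_sum=187+(-29)=158
Option C: A[3] -2->16, delta=18, new_sum=187+(18)=205
Option D: A[7] 8->4, delta=-4, new_sum=187+(-4)=183
Option E: A[2] 31->-6, delta=-37, new_sum=187+(-37)=150 <-- matches target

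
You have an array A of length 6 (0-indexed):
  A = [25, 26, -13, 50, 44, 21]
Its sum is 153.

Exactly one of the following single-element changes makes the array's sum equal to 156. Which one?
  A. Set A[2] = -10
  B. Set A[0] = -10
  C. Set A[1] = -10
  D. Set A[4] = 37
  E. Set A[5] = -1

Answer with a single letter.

Answer: A

Derivation:
Option A: A[2] -13->-10, delta=3, new_sum=153+(3)=156 <-- matches target
Option B: A[0] 25->-10, delta=-35, new_sum=153+(-35)=118
Option C: A[1] 26->-10, delta=-36, new_sum=153+(-36)=117
Option D: A[4] 44->37, delta=-7, new_sum=153+(-7)=146
Option E: A[5] 21->-1, delta=-22, new_sum=153+(-22)=131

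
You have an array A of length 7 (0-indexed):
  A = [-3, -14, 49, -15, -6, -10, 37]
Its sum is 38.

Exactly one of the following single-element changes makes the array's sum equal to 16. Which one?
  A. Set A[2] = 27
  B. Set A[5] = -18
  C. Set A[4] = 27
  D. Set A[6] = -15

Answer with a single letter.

Answer: A

Derivation:
Option A: A[2] 49->27, delta=-22, new_sum=38+(-22)=16 <-- matches target
Option B: A[5] -10->-18, delta=-8, new_sum=38+(-8)=30
Option C: A[4] -6->27, delta=33, new_sum=38+(33)=71
Option D: A[6] 37->-15, delta=-52, new_sum=38+(-52)=-14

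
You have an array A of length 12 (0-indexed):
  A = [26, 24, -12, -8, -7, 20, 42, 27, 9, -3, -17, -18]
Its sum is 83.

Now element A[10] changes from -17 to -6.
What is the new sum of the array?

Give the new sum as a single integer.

Old value at index 10: -17
New value at index 10: -6
Delta = -6 - -17 = 11
New sum = old_sum + delta = 83 + (11) = 94

Answer: 94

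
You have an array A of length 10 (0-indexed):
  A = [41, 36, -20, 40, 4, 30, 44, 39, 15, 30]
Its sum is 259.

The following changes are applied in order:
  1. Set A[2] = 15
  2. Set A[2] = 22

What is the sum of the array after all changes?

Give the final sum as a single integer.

Answer: 301

Derivation:
Initial sum: 259
Change 1: A[2] -20 -> 15, delta = 35, sum = 294
Change 2: A[2] 15 -> 22, delta = 7, sum = 301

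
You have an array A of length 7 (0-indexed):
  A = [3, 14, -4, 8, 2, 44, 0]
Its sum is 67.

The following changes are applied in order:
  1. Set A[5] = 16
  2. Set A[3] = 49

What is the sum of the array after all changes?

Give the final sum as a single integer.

Initial sum: 67
Change 1: A[5] 44 -> 16, delta = -28, sum = 39
Change 2: A[3] 8 -> 49, delta = 41, sum = 80

Answer: 80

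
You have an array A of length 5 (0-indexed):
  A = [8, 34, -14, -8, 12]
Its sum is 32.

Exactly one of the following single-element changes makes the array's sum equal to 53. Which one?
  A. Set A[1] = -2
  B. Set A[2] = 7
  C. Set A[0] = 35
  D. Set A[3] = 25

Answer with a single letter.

Answer: B

Derivation:
Option A: A[1] 34->-2, delta=-36, new_sum=32+(-36)=-4
Option B: A[2] -14->7, delta=21, new_sum=32+(21)=53 <-- matches target
Option C: A[0] 8->35, delta=27, new_sum=32+(27)=59
Option D: A[3] -8->25, delta=33, new_sum=32+(33)=65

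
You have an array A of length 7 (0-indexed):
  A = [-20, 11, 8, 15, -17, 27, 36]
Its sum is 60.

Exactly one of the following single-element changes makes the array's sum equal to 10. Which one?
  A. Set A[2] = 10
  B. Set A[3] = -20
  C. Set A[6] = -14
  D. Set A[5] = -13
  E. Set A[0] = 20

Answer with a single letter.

Option A: A[2] 8->10, delta=2, new_sum=60+(2)=62
Option B: A[3] 15->-20, delta=-35, new_sum=60+(-35)=25
Option C: A[6] 36->-14, delta=-50, new_sum=60+(-50)=10 <-- matches target
Option D: A[5] 27->-13, delta=-40, new_sum=60+(-40)=20
Option E: A[0] -20->20, delta=40, new_sum=60+(40)=100

Answer: C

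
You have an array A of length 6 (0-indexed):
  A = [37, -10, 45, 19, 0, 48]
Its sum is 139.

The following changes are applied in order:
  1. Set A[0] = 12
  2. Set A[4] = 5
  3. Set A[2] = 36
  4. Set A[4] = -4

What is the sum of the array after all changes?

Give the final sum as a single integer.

Initial sum: 139
Change 1: A[0] 37 -> 12, delta = -25, sum = 114
Change 2: A[4] 0 -> 5, delta = 5, sum = 119
Change 3: A[2] 45 -> 36, delta = -9, sum = 110
Change 4: A[4] 5 -> -4, delta = -9, sum = 101

Answer: 101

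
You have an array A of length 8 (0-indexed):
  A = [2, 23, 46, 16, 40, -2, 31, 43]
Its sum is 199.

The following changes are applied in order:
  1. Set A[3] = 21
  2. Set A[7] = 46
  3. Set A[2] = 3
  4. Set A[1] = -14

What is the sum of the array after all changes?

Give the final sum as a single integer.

Initial sum: 199
Change 1: A[3] 16 -> 21, delta = 5, sum = 204
Change 2: A[7] 43 -> 46, delta = 3, sum = 207
Change 3: A[2] 46 -> 3, delta = -43, sum = 164
Change 4: A[1] 23 -> -14, delta = -37, sum = 127

Answer: 127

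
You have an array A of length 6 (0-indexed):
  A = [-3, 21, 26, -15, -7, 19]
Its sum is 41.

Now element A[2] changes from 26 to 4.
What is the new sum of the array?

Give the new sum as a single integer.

Old value at index 2: 26
New value at index 2: 4
Delta = 4 - 26 = -22
New sum = old_sum + delta = 41 + (-22) = 19

Answer: 19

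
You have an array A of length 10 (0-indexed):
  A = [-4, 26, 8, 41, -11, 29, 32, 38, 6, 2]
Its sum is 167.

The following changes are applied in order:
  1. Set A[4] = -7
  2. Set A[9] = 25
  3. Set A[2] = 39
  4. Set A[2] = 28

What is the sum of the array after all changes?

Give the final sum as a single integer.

Answer: 214

Derivation:
Initial sum: 167
Change 1: A[4] -11 -> -7, delta = 4, sum = 171
Change 2: A[9] 2 -> 25, delta = 23, sum = 194
Change 3: A[2] 8 -> 39, delta = 31, sum = 225
Change 4: A[2] 39 -> 28, delta = -11, sum = 214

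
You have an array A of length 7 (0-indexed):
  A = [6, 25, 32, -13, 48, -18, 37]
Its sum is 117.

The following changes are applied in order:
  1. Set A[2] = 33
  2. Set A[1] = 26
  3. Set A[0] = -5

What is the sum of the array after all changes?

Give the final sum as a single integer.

Answer: 108

Derivation:
Initial sum: 117
Change 1: A[2] 32 -> 33, delta = 1, sum = 118
Change 2: A[1] 25 -> 26, delta = 1, sum = 119
Change 3: A[0] 6 -> -5, delta = -11, sum = 108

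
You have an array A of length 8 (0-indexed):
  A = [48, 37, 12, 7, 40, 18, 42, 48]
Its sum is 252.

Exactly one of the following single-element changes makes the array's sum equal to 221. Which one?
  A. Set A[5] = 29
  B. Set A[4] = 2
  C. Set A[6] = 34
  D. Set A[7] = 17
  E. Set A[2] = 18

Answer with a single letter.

Option A: A[5] 18->29, delta=11, new_sum=252+(11)=263
Option B: A[4] 40->2, delta=-38, new_sum=252+(-38)=214
Option C: A[6] 42->34, delta=-8, new_sum=252+(-8)=244
Option D: A[7] 48->17, delta=-31, new_sum=252+(-31)=221 <-- matches target
Option E: A[2] 12->18, delta=6, new_sum=252+(6)=258

Answer: D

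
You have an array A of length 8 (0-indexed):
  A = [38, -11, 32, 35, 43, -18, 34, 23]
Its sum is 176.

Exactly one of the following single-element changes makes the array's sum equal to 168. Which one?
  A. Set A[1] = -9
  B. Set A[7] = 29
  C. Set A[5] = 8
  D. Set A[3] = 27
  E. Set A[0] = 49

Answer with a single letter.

Answer: D

Derivation:
Option A: A[1] -11->-9, delta=2, new_sum=176+(2)=178
Option B: A[7] 23->29, delta=6, new_sum=176+(6)=182
Option C: A[5] -18->8, delta=26, new_sum=176+(26)=202
Option D: A[3] 35->27, delta=-8, new_sum=176+(-8)=168 <-- matches target
Option E: A[0] 38->49, delta=11, new_sum=176+(11)=187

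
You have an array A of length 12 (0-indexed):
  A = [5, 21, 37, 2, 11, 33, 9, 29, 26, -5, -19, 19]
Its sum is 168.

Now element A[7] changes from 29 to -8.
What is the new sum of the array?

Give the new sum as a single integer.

Old value at index 7: 29
New value at index 7: -8
Delta = -8 - 29 = -37
New sum = old_sum + delta = 168 + (-37) = 131

Answer: 131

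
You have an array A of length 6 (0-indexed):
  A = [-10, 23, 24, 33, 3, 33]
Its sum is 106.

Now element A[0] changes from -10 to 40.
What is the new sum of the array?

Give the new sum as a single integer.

Answer: 156

Derivation:
Old value at index 0: -10
New value at index 0: 40
Delta = 40 - -10 = 50
New sum = old_sum + delta = 106 + (50) = 156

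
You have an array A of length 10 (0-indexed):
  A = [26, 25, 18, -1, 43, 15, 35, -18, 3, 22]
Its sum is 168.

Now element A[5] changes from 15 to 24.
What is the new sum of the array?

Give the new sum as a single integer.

Answer: 177

Derivation:
Old value at index 5: 15
New value at index 5: 24
Delta = 24 - 15 = 9
New sum = old_sum + delta = 168 + (9) = 177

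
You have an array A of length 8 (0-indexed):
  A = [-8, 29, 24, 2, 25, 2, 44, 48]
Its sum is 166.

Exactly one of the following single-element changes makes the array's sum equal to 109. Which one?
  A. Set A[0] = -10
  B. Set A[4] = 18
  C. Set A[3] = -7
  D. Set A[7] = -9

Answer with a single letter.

Answer: D

Derivation:
Option A: A[0] -8->-10, delta=-2, new_sum=166+(-2)=164
Option B: A[4] 25->18, delta=-7, new_sum=166+(-7)=159
Option C: A[3] 2->-7, delta=-9, new_sum=166+(-9)=157
Option D: A[7] 48->-9, delta=-57, new_sum=166+(-57)=109 <-- matches target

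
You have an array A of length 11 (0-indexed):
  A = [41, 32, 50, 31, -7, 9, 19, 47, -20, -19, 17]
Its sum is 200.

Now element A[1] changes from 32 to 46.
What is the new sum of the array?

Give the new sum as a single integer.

Answer: 214

Derivation:
Old value at index 1: 32
New value at index 1: 46
Delta = 46 - 32 = 14
New sum = old_sum + delta = 200 + (14) = 214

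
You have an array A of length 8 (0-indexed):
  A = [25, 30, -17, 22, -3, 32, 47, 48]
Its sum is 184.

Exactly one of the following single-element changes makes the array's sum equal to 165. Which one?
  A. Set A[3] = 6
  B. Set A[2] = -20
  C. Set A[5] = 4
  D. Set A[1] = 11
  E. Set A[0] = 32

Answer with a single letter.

Option A: A[3] 22->6, delta=-16, new_sum=184+(-16)=168
Option B: A[2] -17->-20, delta=-3, new_sum=184+(-3)=181
Option C: A[5] 32->4, delta=-28, new_sum=184+(-28)=156
Option D: A[1] 30->11, delta=-19, new_sum=184+(-19)=165 <-- matches target
Option E: A[0] 25->32, delta=7, new_sum=184+(7)=191

Answer: D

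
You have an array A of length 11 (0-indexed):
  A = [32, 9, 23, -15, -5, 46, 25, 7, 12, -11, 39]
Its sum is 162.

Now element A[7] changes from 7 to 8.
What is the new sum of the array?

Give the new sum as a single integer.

Answer: 163

Derivation:
Old value at index 7: 7
New value at index 7: 8
Delta = 8 - 7 = 1
New sum = old_sum + delta = 162 + (1) = 163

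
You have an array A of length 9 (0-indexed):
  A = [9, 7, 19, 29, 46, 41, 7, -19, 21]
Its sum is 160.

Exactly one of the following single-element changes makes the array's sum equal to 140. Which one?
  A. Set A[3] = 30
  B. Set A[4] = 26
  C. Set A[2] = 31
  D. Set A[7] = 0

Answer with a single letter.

Answer: B

Derivation:
Option A: A[3] 29->30, delta=1, new_sum=160+(1)=161
Option B: A[4] 46->26, delta=-20, new_sum=160+(-20)=140 <-- matches target
Option C: A[2] 19->31, delta=12, new_sum=160+(12)=172
Option D: A[7] -19->0, delta=19, new_sum=160+(19)=179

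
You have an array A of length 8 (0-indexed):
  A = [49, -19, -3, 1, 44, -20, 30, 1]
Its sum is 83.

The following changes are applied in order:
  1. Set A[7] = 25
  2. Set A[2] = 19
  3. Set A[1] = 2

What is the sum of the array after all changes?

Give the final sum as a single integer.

Answer: 150

Derivation:
Initial sum: 83
Change 1: A[7] 1 -> 25, delta = 24, sum = 107
Change 2: A[2] -3 -> 19, delta = 22, sum = 129
Change 3: A[1] -19 -> 2, delta = 21, sum = 150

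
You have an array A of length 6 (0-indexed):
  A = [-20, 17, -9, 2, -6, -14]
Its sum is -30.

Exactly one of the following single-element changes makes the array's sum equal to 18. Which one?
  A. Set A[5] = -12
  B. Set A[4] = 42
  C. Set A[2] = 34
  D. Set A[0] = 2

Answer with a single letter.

Answer: B

Derivation:
Option A: A[5] -14->-12, delta=2, new_sum=-30+(2)=-28
Option B: A[4] -6->42, delta=48, new_sum=-30+(48)=18 <-- matches target
Option C: A[2] -9->34, delta=43, new_sum=-30+(43)=13
Option D: A[0] -20->2, delta=22, new_sum=-30+(22)=-8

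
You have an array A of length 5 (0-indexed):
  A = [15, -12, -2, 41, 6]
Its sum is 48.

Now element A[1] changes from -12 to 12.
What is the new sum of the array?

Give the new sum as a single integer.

Old value at index 1: -12
New value at index 1: 12
Delta = 12 - -12 = 24
New sum = old_sum + delta = 48 + (24) = 72

Answer: 72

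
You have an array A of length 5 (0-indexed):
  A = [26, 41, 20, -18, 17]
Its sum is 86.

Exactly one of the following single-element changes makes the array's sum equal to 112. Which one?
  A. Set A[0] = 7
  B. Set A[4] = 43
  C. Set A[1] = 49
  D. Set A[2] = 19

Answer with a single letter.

Option A: A[0] 26->7, delta=-19, new_sum=86+(-19)=67
Option B: A[4] 17->43, delta=26, new_sum=86+(26)=112 <-- matches target
Option C: A[1] 41->49, delta=8, new_sum=86+(8)=94
Option D: A[2] 20->19, delta=-1, new_sum=86+(-1)=85

Answer: B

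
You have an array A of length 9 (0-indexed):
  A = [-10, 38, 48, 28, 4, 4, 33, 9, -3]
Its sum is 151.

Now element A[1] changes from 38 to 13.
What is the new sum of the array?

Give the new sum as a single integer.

Answer: 126

Derivation:
Old value at index 1: 38
New value at index 1: 13
Delta = 13 - 38 = -25
New sum = old_sum + delta = 151 + (-25) = 126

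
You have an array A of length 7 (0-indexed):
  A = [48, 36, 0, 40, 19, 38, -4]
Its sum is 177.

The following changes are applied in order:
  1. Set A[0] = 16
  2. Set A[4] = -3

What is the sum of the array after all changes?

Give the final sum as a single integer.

Initial sum: 177
Change 1: A[0] 48 -> 16, delta = -32, sum = 145
Change 2: A[4] 19 -> -3, delta = -22, sum = 123

Answer: 123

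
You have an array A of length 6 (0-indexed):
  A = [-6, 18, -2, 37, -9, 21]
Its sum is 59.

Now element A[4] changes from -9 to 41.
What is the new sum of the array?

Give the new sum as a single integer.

Old value at index 4: -9
New value at index 4: 41
Delta = 41 - -9 = 50
New sum = old_sum + delta = 59 + (50) = 109

Answer: 109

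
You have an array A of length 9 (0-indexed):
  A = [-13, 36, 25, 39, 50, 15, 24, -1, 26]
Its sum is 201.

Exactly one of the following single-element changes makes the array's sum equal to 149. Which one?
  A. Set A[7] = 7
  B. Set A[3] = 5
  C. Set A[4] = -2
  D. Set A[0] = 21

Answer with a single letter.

Option A: A[7] -1->7, delta=8, new_sum=201+(8)=209
Option B: A[3] 39->5, delta=-34, new_sum=201+(-34)=167
Option C: A[4] 50->-2, delta=-52, new_sum=201+(-52)=149 <-- matches target
Option D: A[0] -13->21, delta=34, new_sum=201+(34)=235

Answer: C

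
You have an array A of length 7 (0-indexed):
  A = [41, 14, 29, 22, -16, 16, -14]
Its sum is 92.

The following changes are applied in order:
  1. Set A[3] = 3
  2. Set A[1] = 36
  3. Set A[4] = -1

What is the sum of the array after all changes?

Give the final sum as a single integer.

Answer: 110

Derivation:
Initial sum: 92
Change 1: A[3] 22 -> 3, delta = -19, sum = 73
Change 2: A[1] 14 -> 36, delta = 22, sum = 95
Change 3: A[4] -16 -> -1, delta = 15, sum = 110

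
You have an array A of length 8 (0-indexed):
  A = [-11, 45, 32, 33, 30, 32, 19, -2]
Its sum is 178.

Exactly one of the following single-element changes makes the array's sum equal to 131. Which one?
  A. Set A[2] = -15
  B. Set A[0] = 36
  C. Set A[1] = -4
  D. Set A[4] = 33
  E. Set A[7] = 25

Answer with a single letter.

Answer: A

Derivation:
Option A: A[2] 32->-15, delta=-47, new_sum=178+(-47)=131 <-- matches target
Option B: A[0] -11->36, delta=47, new_sum=178+(47)=225
Option C: A[1] 45->-4, delta=-49, new_sum=178+(-49)=129
Option D: A[4] 30->33, delta=3, new_sum=178+(3)=181
Option E: A[7] -2->25, delta=27, new_sum=178+(27)=205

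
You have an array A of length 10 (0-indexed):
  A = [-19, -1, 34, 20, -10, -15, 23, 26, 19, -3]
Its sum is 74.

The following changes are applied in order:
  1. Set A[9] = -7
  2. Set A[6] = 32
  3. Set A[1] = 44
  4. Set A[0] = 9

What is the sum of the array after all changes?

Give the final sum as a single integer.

Initial sum: 74
Change 1: A[9] -3 -> -7, delta = -4, sum = 70
Change 2: A[6] 23 -> 32, delta = 9, sum = 79
Change 3: A[1] -1 -> 44, delta = 45, sum = 124
Change 4: A[0] -19 -> 9, delta = 28, sum = 152

Answer: 152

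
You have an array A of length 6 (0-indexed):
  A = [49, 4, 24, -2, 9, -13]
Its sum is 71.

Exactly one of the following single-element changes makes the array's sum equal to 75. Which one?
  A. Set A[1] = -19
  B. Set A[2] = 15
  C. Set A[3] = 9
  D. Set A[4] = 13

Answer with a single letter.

Option A: A[1] 4->-19, delta=-23, new_sum=71+(-23)=48
Option B: A[2] 24->15, delta=-9, new_sum=71+(-9)=62
Option C: A[3] -2->9, delta=11, new_sum=71+(11)=82
Option D: A[4] 9->13, delta=4, new_sum=71+(4)=75 <-- matches target

Answer: D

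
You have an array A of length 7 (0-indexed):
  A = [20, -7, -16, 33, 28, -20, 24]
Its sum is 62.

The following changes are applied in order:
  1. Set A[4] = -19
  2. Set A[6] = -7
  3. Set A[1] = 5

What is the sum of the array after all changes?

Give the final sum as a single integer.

Initial sum: 62
Change 1: A[4] 28 -> -19, delta = -47, sum = 15
Change 2: A[6] 24 -> -7, delta = -31, sum = -16
Change 3: A[1] -7 -> 5, delta = 12, sum = -4

Answer: -4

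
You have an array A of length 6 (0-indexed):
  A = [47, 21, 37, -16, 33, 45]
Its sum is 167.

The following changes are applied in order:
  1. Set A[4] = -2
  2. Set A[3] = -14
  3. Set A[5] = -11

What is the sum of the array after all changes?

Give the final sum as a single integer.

Initial sum: 167
Change 1: A[4] 33 -> -2, delta = -35, sum = 132
Change 2: A[3] -16 -> -14, delta = 2, sum = 134
Change 3: A[5] 45 -> -11, delta = -56, sum = 78

Answer: 78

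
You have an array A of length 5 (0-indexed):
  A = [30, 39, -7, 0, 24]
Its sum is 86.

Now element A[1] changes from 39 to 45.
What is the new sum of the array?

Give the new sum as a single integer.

Old value at index 1: 39
New value at index 1: 45
Delta = 45 - 39 = 6
New sum = old_sum + delta = 86 + (6) = 92

Answer: 92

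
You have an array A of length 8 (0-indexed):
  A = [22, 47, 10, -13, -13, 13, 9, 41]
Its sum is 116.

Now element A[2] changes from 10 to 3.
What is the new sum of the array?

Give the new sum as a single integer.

Answer: 109

Derivation:
Old value at index 2: 10
New value at index 2: 3
Delta = 3 - 10 = -7
New sum = old_sum + delta = 116 + (-7) = 109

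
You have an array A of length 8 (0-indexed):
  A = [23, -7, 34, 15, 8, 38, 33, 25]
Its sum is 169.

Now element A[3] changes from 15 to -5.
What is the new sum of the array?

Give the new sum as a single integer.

Old value at index 3: 15
New value at index 3: -5
Delta = -5 - 15 = -20
New sum = old_sum + delta = 169 + (-20) = 149

Answer: 149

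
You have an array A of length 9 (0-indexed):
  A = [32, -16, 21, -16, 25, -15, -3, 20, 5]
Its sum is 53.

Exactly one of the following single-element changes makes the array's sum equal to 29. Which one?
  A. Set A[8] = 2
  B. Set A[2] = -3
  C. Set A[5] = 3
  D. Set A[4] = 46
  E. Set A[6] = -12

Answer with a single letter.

Answer: B

Derivation:
Option A: A[8] 5->2, delta=-3, new_sum=53+(-3)=50
Option B: A[2] 21->-3, delta=-24, new_sum=53+(-24)=29 <-- matches target
Option C: A[5] -15->3, delta=18, new_sum=53+(18)=71
Option D: A[4] 25->46, delta=21, new_sum=53+(21)=74
Option E: A[6] -3->-12, delta=-9, new_sum=53+(-9)=44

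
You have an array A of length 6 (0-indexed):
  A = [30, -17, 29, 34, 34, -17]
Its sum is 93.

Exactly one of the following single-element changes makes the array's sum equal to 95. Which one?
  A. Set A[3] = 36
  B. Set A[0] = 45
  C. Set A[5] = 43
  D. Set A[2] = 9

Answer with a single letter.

Option A: A[3] 34->36, delta=2, new_sum=93+(2)=95 <-- matches target
Option B: A[0] 30->45, delta=15, new_sum=93+(15)=108
Option C: A[5] -17->43, delta=60, new_sum=93+(60)=153
Option D: A[2] 29->9, delta=-20, new_sum=93+(-20)=73

Answer: A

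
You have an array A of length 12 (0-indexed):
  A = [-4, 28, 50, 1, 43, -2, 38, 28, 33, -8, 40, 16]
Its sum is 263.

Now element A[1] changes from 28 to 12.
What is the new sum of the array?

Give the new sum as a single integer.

Answer: 247

Derivation:
Old value at index 1: 28
New value at index 1: 12
Delta = 12 - 28 = -16
New sum = old_sum + delta = 263 + (-16) = 247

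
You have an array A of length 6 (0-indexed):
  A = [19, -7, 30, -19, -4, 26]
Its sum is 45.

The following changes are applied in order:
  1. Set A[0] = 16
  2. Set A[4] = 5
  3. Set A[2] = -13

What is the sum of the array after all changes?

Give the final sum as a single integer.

Initial sum: 45
Change 1: A[0] 19 -> 16, delta = -3, sum = 42
Change 2: A[4] -4 -> 5, delta = 9, sum = 51
Change 3: A[2] 30 -> -13, delta = -43, sum = 8

Answer: 8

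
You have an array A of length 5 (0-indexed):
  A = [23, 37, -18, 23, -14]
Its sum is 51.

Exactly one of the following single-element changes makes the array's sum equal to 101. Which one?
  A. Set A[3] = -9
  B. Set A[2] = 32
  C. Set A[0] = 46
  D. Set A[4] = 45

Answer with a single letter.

Option A: A[3] 23->-9, delta=-32, new_sum=51+(-32)=19
Option B: A[2] -18->32, delta=50, new_sum=51+(50)=101 <-- matches target
Option C: A[0] 23->46, delta=23, new_sum=51+(23)=74
Option D: A[4] -14->45, delta=59, new_sum=51+(59)=110

Answer: B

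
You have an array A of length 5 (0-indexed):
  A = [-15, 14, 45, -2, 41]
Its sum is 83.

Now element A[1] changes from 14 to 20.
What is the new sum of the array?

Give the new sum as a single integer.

Old value at index 1: 14
New value at index 1: 20
Delta = 20 - 14 = 6
New sum = old_sum + delta = 83 + (6) = 89

Answer: 89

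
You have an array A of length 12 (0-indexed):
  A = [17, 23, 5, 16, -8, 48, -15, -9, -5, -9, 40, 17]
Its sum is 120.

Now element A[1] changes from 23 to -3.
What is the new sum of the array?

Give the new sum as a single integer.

Answer: 94

Derivation:
Old value at index 1: 23
New value at index 1: -3
Delta = -3 - 23 = -26
New sum = old_sum + delta = 120 + (-26) = 94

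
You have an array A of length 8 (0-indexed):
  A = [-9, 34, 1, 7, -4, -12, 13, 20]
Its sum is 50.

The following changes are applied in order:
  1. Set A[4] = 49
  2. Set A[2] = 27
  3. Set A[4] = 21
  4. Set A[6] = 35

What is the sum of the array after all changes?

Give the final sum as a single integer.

Answer: 123

Derivation:
Initial sum: 50
Change 1: A[4] -4 -> 49, delta = 53, sum = 103
Change 2: A[2] 1 -> 27, delta = 26, sum = 129
Change 3: A[4] 49 -> 21, delta = -28, sum = 101
Change 4: A[6] 13 -> 35, delta = 22, sum = 123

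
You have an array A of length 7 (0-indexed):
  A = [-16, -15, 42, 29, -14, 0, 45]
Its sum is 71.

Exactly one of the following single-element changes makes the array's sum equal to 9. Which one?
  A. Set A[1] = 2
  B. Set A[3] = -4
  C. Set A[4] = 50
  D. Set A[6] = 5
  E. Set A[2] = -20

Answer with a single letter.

Option A: A[1] -15->2, delta=17, new_sum=71+(17)=88
Option B: A[3] 29->-4, delta=-33, new_sum=71+(-33)=38
Option C: A[4] -14->50, delta=64, new_sum=71+(64)=135
Option D: A[6] 45->5, delta=-40, new_sum=71+(-40)=31
Option E: A[2] 42->-20, delta=-62, new_sum=71+(-62)=9 <-- matches target

Answer: E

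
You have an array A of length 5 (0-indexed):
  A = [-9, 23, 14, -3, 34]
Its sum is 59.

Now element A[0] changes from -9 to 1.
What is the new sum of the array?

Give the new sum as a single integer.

Answer: 69

Derivation:
Old value at index 0: -9
New value at index 0: 1
Delta = 1 - -9 = 10
New sum = old_sum + delta = 59 + (10) = 69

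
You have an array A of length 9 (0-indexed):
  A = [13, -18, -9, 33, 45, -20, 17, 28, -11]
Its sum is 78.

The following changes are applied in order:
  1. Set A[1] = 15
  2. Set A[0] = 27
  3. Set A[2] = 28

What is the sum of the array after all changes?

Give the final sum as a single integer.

Initial sum: 78
Change 1: A[1] -18 -> 15, delta = 33, sum = 111
Change 2: A[0] 13 -> 27, delta = 14, sum = 125
Change 3: A[2] -9 -> 28, delta = 37, sum = 162

Answer: 162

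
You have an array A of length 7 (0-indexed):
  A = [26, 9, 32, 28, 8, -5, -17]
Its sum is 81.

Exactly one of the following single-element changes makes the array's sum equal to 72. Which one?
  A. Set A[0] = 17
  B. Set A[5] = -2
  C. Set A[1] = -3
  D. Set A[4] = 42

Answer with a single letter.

Option A: A[0] 26->17, delta=-9, new_sum=81+(-9)=72 <-- matches target
Option B: A[5] -5->-2, delta=3, new_sum=81+(3)=84
Option C: A[1] 9->-3, delta=-12, new_sum=81+(-12)=69
Option D: A[4] 8->42, delta=34, new_sum=81+(34)=115

Answer: A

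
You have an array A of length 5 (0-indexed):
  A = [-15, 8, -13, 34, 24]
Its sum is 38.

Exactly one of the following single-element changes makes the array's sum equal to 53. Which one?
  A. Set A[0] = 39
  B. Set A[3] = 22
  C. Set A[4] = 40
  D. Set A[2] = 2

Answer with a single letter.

Option A: A[0] -15->39, delta=54, new_sum=38+(54)=92
Option B: A[3] 34->22, delta=-12, new_sum=38+(-12)=26
Option C: A[4] 24->40, delta=16, new_sum=38+(16)=54
Option D: A[2] -13->2, delta=15, new_sum=38+(15)=53 <-- matches target

Answer: D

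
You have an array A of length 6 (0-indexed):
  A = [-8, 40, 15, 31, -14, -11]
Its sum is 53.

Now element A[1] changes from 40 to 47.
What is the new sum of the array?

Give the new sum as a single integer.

Answer: 60

Derivation:
Old value at index 1: 40
New value at index 1: 47
Delta = 47 - 40 = 7
New sum = old_sum + delta = 53 + (7) = 60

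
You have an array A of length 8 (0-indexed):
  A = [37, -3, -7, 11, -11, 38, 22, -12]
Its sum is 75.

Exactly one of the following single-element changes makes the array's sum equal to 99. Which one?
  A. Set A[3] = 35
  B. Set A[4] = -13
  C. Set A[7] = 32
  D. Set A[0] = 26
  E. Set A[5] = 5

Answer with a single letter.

Answer: A

Derivation:
Option A: A[3] 11->35, delta=24, new_sum=75+(24)=99 <-- matches target
Option B: A[4] -11->-13, delta=-2, new_sum=75+(-2)=73
Option C: A[7] -12->32, delta=44, new_sum=75+(44)=119
Option D: A[0] 37->26, delta=-11, new_sum=75+(-11)=64
Option E: A[5] 38->5, delta=-33, new_sum=75+(-33)=42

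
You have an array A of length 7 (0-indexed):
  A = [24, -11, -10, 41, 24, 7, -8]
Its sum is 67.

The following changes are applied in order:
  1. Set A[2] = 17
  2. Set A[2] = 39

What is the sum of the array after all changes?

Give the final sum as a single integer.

Initial sum: 67
Change 1: A[2] -10 -> 17, delta = 27, sum = 94
Change 2: A[2] 17 -> 39, delta = 22, sum = 116

Answer: 116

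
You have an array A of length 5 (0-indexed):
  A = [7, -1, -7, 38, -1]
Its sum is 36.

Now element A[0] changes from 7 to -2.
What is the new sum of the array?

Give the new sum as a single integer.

Answer: 27

Derivation:
Old value at index 0: 7
New value at index 0: -2
Delta = -2 - 7 = -9
New sum = old_sum + delta = 36 + (-9) = 27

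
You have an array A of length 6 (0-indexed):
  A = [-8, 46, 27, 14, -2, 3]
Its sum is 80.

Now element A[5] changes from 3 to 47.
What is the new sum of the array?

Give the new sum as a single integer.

Old value at index 5: 3
New value at index 5: 47
Delta = 47 - 3 = 44
New sum = old_sum + delta = 80 + (44) = 124

Answer: 124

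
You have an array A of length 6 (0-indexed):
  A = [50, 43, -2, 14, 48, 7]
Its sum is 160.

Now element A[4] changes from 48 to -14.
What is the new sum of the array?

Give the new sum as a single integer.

Answer: 98

Derivation:
Old value at index 4: 48
New value at index 4: -14
Delta = -14 - 48 = -62
New sum = old_sum + delta = 160 + (-62) = 98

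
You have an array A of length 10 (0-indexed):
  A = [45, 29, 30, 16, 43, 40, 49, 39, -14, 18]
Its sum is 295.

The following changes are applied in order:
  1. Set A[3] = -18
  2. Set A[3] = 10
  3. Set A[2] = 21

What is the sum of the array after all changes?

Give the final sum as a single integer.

Answer: 280

Derivation:
Initial sum: 295
Change 1: A[3] 16 -> -18, delta = -34, sum = 261
Change 2: A[3] -18 -> 10, delta = 28, sum = 289
Change 3: A[2] 30 -> 21, delta = -9, sum = 280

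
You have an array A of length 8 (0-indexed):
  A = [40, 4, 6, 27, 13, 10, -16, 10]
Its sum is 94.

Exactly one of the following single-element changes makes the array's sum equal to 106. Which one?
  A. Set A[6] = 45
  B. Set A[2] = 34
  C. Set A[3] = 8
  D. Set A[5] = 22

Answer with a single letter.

Answer: D

Derivation:
Option A: A[6] -16->45, delta=61, new_sum=94+(61)=155
Option B: A[2] 6->34, delta=28, new_sum=94+(28)=122
Option C: A[3] 27->8, delta=-19, new_sum=94+(-19)=75
Option D: A[5] 10->22, delta=12, new_sum=94+(12)=106 <-- matches target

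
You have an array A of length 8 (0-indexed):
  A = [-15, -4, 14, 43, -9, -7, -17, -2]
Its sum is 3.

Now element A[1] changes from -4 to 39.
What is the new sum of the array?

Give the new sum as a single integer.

Old value at index 1: -4
New value at index 1: 39
Delta = 39 - -4 = 43
New sum = old_sum + delta = 3 + (43) = 46

Answer: 46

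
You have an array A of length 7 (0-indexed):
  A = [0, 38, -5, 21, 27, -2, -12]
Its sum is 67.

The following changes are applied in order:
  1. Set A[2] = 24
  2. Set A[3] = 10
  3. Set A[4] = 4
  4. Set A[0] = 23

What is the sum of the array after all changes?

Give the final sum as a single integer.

Answer: 85

Derivation:
Initial sum: 67
Change 1: A[2] -5 -> 24, delta = 29, sum = 96
Change 2: A[3] 21 -> 10, delta = -11, sum = 85
Change 3: A[4] 27 -> 4, delta = -23, sum = 62
Change 4: A[0] 0 -> 23, delta = 23, sum = 85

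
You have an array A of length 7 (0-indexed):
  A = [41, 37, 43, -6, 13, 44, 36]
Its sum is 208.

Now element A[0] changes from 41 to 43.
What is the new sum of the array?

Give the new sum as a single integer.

Old value at index 0: 41
New value at index 0: 43
Delta = 43 - 41 = 2
New sum = old_sum + delta = 208 + (2) = 210

Answer: 210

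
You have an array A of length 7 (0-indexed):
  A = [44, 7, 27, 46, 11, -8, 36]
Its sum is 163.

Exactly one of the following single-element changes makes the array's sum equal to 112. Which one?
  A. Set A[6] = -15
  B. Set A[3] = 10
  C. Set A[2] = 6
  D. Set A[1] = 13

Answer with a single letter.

Answer: A

Derivation:
Option A: A[6] 36->-15, delta=-51, new_sum=163+(-51)=112 <-- matches target
Option B: A[3] 46->10, delta=-36, new_sum=163+(-36)=127
Option C: A[2] 27->6, delta=-21, new_sum=163+(-21)=142
Option D: A[1] 7->13, delta=6, new_sum=163+(6)=169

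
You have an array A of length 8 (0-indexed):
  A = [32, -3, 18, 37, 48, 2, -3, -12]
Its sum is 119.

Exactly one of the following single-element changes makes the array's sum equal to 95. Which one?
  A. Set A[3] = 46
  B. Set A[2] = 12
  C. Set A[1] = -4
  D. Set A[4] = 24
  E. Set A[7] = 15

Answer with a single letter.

Option A: A[3] 37->46, delta=9, new_sum=119+(9)=128
Option B: A[2] 18->12, delta=-6, new_sum=119+(-6)=113
Option C: A[1] -3->-4, delta=-1, new_sum=119+(-1)=118
Option D: A[4] 48->24, delta=-24, new_sum=119+(-24)=95 <-- matches target
Option E: A[7] -12->15, delta=27, new_sum=119+(27)=146

Answer: D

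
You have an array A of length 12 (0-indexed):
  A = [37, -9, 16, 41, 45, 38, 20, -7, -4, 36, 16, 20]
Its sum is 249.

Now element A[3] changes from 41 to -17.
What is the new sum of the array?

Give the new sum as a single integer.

Old value at index 3: 41
New value at index 3: -17
Delta = -17 - 41 = -58
New sum = old_sum + delta = 249 + (-58) = 191

Answer: 191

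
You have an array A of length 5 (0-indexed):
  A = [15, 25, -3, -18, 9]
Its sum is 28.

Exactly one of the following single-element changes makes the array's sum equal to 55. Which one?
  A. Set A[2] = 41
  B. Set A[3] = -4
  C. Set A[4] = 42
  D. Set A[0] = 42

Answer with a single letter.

Answer: D

Derivation:
Option A: A[2] -3->41, delta=44, new_sum=28+(44)=72
Option B: A[3] -18->-4, delta=14, new_sum=28+(14)=42
Option C: A[4] 9->42, delta=33, new_sum=28+(33)=61
Option D: A[0] 15->42, delta=27, new_sum=28+(27)=55 <-- matches target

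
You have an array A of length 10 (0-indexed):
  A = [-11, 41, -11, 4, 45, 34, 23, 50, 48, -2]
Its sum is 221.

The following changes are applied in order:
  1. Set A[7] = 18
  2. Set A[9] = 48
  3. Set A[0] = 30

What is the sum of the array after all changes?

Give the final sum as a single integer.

Answer: 280

Derivation:
Initial sum: 221
Change 1: A[7] 50 -> 18, delta = -32, sum = 189
Change 2: A[9] -2 -> 48, delta = 50, sum = 239
Change 3: A[0] -11 -> 30, delta = 41, sum = 280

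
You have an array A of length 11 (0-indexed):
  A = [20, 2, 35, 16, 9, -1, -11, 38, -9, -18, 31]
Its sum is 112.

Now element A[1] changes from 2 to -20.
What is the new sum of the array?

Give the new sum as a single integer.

Old value at index 1: 2
New value at index 1: -20
Delta = -20 - 2 = -22
New sum = old_sum + delta = 112 + (-22) = 90

Answer: 90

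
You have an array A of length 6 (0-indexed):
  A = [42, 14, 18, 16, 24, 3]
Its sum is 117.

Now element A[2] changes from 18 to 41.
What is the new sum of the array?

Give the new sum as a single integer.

Old value at index 2: 18
New value at index 2: 41
Delta = 41 - 18 = 23
New sum = old_sum + delta = 117 + (23) = 140

Answer: 140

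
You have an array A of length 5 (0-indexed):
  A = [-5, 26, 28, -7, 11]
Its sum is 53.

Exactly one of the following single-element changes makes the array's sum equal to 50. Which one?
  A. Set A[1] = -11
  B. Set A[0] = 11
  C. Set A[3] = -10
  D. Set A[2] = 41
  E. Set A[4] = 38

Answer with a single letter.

Answer: C

Derivation:
Option A: A[1] 26->-11, delta=-37, new_sum=53+(-37)=16
Option B: A[0] -5->11, delta=16, new_sum=53+(16)=69
Option C: A[3] -7->-10, delta=-3, new_sum=53+(-3)=50 <-- matches target
Option D: A[2] 28->41, delta=13, new_sum=53+(13)=66
Option E: A[4] 11->38, delta=27, new_sum=53+(27)=80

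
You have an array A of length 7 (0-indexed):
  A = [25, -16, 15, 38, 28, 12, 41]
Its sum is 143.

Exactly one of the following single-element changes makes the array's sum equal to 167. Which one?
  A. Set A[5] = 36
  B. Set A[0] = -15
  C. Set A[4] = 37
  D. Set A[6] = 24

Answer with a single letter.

Option A: A[5] 12->36, delta=24, new_sum=143+(24)=167 <-- matches target
Option B: A[0] 25->-15, delta=-40, new_sum=143+(-40)=103
Option C: A[4] 28->37, delta=9, new_sum=143+(9)=152
Option D: A[6] 41->24, delta=-17, new_sum=143+(-17)=126

Answer: A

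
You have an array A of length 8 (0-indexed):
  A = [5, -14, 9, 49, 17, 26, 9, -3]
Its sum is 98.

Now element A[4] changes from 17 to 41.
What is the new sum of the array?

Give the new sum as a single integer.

Old value at index 4: 17
New value at index 4: 41
Delta = 41 - 17 = 24
New sum = old_sum + delta = 98 + (24) = 122

Answer: 122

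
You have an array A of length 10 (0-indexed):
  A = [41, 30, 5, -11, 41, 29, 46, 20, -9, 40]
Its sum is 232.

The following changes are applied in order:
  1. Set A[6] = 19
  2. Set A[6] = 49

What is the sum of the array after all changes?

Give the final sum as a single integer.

Answer: 235

Derivation:
Initial sum: 232
Change 1: A[6] 46 -> 19, delta = -27, sum = 205
Change 2: A[6] 19 -> 49, delta = 30, sum = 235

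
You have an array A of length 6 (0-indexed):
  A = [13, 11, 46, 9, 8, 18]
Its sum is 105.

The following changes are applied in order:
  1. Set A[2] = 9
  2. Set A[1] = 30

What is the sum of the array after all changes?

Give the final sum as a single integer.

Answer: 87

Derivation:
Initial sum: 105
Change 1: A[2] 46 -> 9, delta = -37, sum = 68
Change 2: A[1] 11 -> 30, delta = 19, sum = 87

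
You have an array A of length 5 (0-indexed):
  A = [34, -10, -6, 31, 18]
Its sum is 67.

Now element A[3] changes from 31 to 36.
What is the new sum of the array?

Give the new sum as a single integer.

Old value at index 3: 31
New value at index 3: 36
Delta = 36 - 31 = 5
New sum = old_sum + delta = 67 + (5) = 72

Answer: 72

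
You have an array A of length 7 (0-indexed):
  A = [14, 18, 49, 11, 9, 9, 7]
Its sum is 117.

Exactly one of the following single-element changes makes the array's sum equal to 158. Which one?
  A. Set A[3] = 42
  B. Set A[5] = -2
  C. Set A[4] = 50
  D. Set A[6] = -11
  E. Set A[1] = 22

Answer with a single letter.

Option A: A[3] 11->42, delta=31, new_sum=117+(31)=148
Option B: A[5] 9->-2, delta=-11, new_sum=117+(-11)=106
Option C: A[4] 9->50, delta=41, new_sum=117+(41)=158 <-- matches target
Option D: A[6] 7->-11, delta=-18, new_sum=117+(-18)=99
Option E: A[1] 18->22, delta=4, new_sum=117+(4)=121

Answer: C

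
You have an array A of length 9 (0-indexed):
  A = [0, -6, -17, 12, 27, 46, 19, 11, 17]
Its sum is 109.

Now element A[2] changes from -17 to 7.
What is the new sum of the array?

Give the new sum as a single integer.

Old value at index 2: -17
New value at index 2: 7
Delta = 7 - -17 = 24
New sum = old_sum + delta = 109 + (24) = 133

Answer: 133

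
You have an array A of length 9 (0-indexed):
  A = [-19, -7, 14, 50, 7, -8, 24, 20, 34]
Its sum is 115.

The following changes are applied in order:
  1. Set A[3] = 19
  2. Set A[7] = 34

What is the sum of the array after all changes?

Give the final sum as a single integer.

Answer: 98

Derivation:
Initial sum: 115
Change 1: A[3] 50 -> 19, delta = -31, sum = 84
Change 2: A[7] 20 -> 34, delta = 14, sum = 98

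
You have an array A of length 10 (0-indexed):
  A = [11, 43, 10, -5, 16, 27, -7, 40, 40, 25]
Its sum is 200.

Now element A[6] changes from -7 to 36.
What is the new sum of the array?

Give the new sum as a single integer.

Answer: 243

Derivation:
Old value at index 6: -7
New value at index 6: 36
Delta = 36 - -7 = 43
New sum = old_sum + delta = 200 + (43) = 243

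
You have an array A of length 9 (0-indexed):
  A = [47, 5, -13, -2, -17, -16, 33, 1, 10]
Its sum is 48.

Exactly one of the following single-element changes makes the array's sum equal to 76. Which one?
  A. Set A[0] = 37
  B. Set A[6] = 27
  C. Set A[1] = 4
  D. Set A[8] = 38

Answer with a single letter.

Answer: D

Derivation:
Option A: A[0] 47->37, delta=-10, new_sum=48+(-10)=38
Option B: A[6] 33->27, delta=-6, new_sum=48+(-6)=42
Option C: A[1] 5->4, delta=-1, new_sum=48+(-1)=47
Option D: A[8] 10->38, delta=28, new_sum=48+(28)=76 <-- matches target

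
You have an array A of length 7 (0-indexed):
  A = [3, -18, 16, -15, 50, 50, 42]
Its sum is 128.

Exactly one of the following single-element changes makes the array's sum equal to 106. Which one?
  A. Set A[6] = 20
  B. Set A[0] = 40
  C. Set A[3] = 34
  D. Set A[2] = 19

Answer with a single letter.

Option A: A[6] 42->20, delta=-22, new_sum=128+(-22)=106 <-- matches target
Option B: A[0] 3->40, delta=37, new_sum=128+(37)=165
Option C: A[3] -15->34, delta=49, new_sum=128+(49)=177
Option D: A[2] 16->19, delta=3, new_sum=128+(3)=131

Answer: A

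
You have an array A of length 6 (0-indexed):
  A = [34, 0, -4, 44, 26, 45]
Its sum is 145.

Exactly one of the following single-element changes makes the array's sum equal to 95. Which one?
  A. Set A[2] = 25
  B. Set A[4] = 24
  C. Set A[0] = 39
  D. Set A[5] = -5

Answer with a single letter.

Answer: D

Derivation:
Option A: A[2] -4->25, delta=29, new_sum=145+(29)=174
Option B: A[4] 26->24, delta=-2, new_sum=145+(-2)=143
Option C: A[0] 34->39, delta=5, new_sum=145+(5)=150
Option D: A[5] 45->-5, delta=-50, new_sum=145+(-50)=95 <-- matches target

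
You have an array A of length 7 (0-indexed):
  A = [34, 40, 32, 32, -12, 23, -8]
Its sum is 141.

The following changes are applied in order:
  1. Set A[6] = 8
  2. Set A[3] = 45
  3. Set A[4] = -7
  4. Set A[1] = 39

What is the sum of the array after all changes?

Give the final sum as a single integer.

Answer: 174

Derivation:
Initial sum: 141
Change 1: A[6] -8 -> 8, delta = 16, sum = 157
Change 2: A[3] 32 -> 45, delta = 13, sum = 170
Change 3: A[4] -12 -> -7, delta = 5, sum = 175
Change 4: A[1] 40 -> 39, delta = -1, sum = 174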